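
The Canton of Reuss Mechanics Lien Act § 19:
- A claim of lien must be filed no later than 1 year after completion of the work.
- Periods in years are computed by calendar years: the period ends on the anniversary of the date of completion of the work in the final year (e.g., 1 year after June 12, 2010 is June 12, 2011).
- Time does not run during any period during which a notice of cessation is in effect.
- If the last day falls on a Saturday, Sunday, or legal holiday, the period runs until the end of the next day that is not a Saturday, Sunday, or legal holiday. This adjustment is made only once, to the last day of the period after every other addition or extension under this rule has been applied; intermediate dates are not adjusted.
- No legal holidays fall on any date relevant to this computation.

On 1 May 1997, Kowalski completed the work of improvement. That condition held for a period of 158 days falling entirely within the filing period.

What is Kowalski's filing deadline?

1 year after 1 May 1997 is May 1, 1998.
Tolling adds 158 days: May 1, 1998 + 158 days = October 6, 1998.
October 6, 1998 is a Tuesday and not a legal holiday, so no extension applies.

October 6, 1998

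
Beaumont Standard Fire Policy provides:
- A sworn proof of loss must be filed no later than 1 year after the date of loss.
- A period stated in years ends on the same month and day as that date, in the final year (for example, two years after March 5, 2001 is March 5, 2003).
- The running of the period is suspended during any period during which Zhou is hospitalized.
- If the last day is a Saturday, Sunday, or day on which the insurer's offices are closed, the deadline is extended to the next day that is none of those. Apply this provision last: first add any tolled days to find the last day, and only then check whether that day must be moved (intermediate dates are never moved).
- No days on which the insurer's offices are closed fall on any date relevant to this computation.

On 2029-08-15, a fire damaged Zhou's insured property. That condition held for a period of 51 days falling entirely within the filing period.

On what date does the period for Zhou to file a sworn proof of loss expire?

October 7, 2030

1 year after 2029-08-15 is August 15, 2030.
Tolling adds 51 days: August 15, 2030 + 51 days = October 5, 2030.
October 5, 2030 is Saturday; October 6, 2030 is Sunday. The next qualifying day is October 7, 2030.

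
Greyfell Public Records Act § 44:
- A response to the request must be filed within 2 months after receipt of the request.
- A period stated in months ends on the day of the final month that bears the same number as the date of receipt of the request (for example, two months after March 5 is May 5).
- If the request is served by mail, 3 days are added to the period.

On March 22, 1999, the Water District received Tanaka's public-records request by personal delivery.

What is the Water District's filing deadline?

2 months after March 22, 1999 is May 22, 1999.
Service was not by mail, so no mail extension applies.

May 22, 1999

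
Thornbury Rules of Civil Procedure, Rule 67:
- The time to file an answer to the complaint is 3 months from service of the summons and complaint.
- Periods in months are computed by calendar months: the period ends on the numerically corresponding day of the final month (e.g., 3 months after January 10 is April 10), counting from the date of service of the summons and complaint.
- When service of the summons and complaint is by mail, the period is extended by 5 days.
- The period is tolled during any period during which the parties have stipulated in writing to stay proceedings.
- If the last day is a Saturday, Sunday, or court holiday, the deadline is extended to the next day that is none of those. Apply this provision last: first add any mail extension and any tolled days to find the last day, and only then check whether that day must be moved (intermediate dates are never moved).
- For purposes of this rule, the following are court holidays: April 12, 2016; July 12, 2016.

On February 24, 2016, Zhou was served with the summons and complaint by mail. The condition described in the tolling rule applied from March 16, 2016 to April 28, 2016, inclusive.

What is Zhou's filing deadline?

3 months after February 24, 2016 is May 24, 2016.
Service was by mail, adding 5 days: May 24, 2016 + 5 days = May 29, 2016.
From March 16, 2016 through April 28, 2016 inclusive is 44 days; tolling adds 44 days: May 29, 2016 + 44 days = July 12, 2016.
July 12, 2016 is a listed holiday. The next qualifying day is July 13, 2016.

July 13, 2016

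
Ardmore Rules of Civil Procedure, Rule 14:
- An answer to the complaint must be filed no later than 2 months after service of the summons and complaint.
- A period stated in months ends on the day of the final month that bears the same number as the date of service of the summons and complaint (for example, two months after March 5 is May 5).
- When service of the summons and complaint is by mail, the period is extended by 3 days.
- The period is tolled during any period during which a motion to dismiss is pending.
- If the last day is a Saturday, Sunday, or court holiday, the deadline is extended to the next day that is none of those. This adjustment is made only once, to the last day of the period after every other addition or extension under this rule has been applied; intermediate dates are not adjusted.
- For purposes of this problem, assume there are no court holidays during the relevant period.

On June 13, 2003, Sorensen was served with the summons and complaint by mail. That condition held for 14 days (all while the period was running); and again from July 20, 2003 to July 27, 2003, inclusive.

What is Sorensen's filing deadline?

2 months after June 13, 2003 is August 13, 2003.
Service was by mail, adding 3 days: August 13, 2003 + 3 days = August 16, 2003.
Tolling adds 14 days: August 16, 2003 + 14 days = August 30, 2003.
From July 20, 2003 through July 27, 2003 inclusive is 8 days; tolling adds 8 days: August 30, 2003 + 8 days = September 7, 2003.
September 7, 2003 is Sunday. The next qualifying day is September 8, 2003.

September 8, 2003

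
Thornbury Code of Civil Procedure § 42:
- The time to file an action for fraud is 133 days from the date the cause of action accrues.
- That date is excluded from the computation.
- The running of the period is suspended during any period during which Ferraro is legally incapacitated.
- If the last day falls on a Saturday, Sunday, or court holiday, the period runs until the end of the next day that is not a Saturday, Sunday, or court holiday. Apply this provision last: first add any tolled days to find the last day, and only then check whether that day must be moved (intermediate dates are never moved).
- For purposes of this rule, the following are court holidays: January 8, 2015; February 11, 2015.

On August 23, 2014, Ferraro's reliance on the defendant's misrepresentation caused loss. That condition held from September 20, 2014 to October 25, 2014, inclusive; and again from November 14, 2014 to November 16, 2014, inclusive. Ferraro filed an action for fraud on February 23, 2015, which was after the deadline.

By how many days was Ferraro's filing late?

11 days

133 days after August 23, 2014 is January 3, 2015.
From September 20, 2014 through October 25, 2014 inclusive is 36 days; tolling adds 36 days: January 3, 2015 + 36 days = February 8, 2015.
From November 14, 2014 through November 16, 2014 inclusive is 3 days; tolling adds 3 days: February 8, 2015 + 3 days = February 11, 2015.
February 11, 2015 is a listed holiday. The next qualifying day is February 12, 2015.
The deadline is February 12, 2015; from February 12, 2015 to February 23, 2015 is 11 days.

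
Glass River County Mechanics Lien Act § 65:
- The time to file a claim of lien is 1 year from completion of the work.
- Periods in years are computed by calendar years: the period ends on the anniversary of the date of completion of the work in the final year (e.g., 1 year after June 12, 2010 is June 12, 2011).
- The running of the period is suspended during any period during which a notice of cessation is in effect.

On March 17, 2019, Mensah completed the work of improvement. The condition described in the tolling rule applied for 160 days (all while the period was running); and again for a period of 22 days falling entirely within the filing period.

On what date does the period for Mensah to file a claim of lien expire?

September 15, 2020

1 year after March 17, 2019 is March 17, 2020.
Tolling adds 160 days: March 17, 2020 + 160 days = August 24, 2020.
Tolling adds 22 days: August 24, 2020 + 22 days = September 15, 2020.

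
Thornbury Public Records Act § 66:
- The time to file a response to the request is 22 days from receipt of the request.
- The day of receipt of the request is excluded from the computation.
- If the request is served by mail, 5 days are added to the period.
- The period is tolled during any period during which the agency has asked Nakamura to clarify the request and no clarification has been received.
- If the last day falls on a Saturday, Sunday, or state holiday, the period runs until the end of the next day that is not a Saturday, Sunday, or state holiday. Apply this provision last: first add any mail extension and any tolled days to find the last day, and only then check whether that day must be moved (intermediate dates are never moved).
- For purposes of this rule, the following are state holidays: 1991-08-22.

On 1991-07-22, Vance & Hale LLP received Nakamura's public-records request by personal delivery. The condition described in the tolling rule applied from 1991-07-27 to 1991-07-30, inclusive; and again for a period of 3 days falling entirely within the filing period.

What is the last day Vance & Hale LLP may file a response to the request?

August 20, 1991

22 days after 1991-07-22 is August 13, 1991.
Service was not by mail, so no mail extension applies.
From July 27, 1991 through July 30, 1991 inclusive is 4 days; tolling adds 4 days: August 13, 1991 + 4 days = August 17, 1991.
Tolling adds 3 days: August 17, 1991 + 3 days = August 20, 1991.
August 20, 1991 is a Tuesday and not a state holiday, so no extension applies.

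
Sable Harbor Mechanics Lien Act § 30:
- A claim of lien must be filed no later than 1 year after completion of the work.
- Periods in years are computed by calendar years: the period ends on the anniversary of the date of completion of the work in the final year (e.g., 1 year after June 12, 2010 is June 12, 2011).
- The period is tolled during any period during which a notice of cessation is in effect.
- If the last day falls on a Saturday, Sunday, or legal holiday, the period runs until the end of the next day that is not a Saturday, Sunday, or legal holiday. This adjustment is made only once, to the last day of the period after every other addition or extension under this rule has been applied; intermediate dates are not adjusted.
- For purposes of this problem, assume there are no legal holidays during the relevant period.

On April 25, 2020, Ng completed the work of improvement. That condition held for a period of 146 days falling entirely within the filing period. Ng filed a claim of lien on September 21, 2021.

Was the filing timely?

1 year after April 25, 2020 is April 25, 2021.
Tolling adds 146 days: April 25, 2021 + 146 days = September 18, 2021.
September 18, 2021 is Saturday; September 19, 2021 is Sunday. The next qualifying day is September 20, 2021.
The deadline is September 20, 2021; the filing on September 21, 2021 is after that date.

No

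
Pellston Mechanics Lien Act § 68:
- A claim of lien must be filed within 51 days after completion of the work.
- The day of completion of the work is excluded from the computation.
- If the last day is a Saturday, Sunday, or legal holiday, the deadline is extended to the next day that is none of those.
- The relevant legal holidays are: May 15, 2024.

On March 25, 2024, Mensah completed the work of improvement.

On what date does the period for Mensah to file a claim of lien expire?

May 16, 2024

51 days after March 25, 2024 is May 15, 2024.
May 15, 2024 is a listed holiday. The next qualifying day is May 16, 2024.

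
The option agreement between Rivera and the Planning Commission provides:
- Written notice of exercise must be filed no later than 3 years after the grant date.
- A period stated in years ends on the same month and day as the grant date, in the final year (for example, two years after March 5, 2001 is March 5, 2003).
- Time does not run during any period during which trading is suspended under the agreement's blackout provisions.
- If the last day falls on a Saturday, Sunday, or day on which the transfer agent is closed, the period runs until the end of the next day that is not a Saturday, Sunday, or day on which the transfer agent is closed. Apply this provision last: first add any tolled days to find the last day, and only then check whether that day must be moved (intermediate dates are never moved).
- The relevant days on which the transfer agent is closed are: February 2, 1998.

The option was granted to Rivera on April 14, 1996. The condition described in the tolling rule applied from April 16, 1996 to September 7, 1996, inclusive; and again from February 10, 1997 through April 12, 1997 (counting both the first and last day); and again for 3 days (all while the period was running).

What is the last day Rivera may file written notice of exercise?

3 years after April 14, 1996 is April 14, 1999.
From April 16, 1996 through September 7, 1996 inclusive is 145 days; tolling adds 145 days: April 14, 1999 + 145 days = September 6, 1999.
From February 10, 1997 through April 12, 1997 inclusive is 62 days; tolling adds 62 days: September 6, 1999 + 62 days = November 7, 1999.
Tolling adds 3 days: November 7, 1999 + 3 days = November 10, 1999.
November 10, 1999 is a Wednesday and not a day on which the transfer agent is closed, so no extension applies.

November 10, 1999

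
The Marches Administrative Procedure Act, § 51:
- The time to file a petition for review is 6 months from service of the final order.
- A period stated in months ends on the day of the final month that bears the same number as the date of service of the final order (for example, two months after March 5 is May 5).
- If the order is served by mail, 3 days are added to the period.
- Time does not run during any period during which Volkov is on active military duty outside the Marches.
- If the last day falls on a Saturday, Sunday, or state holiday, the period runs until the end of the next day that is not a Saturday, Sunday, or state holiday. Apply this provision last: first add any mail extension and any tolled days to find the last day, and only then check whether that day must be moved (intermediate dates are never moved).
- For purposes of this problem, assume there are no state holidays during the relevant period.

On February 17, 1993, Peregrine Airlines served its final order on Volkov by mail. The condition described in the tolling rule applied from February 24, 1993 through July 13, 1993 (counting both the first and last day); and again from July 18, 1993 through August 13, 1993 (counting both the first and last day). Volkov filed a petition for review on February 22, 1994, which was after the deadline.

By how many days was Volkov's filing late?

6 months after February 17, 1993 is August 17, 1993.
Service was by mail, adding 3 days: August 17, 1993 + 3 days = August 20, 1993.
From February 24, 1993 through July 13, 1993 inclusive is 140 days; tolling adds 140 days: August 20, 1993 + 140 days = January 7, 1994.
From July 18, 1993 through August 13, 1993 inclusive is 27 days; tolling adds 27 days: January 7, 1994 + 27 days = February 3, 1994.
February 3, 1994 is a Thursday and not a state holiday, so no extension applies.
The deadline is February 3, 1994; from February 3, 1994 to February 22, 1994 is 19 days.

19 days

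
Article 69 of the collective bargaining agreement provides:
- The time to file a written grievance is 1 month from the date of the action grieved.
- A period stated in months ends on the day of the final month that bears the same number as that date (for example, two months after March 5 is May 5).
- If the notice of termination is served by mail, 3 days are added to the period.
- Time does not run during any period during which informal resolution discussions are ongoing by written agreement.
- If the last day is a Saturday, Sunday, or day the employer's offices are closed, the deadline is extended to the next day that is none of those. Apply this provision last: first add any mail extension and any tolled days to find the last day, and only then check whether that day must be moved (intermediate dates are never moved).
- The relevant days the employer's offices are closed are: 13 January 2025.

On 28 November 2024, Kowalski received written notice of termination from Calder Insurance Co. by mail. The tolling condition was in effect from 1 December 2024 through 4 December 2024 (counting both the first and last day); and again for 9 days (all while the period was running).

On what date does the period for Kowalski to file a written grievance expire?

January 14, 2025

1 month after 28 November 2024 is December 28, 2024.
Service was by mail, adding 3 days: December 28, 2024 + 3 days = December 31, 2024.
From December 1, 2024 through December 4, 2024 inclusive is 4 days; tolling adds 4 days: December 31, 2024 + 4 days = January 4, 2025.
Tolling adds 9 days: January 4, 2025 + 9 days = January 13, 2025.
January 13, 2025 is a listed holiday. The next qualifying day is January 14, 2025.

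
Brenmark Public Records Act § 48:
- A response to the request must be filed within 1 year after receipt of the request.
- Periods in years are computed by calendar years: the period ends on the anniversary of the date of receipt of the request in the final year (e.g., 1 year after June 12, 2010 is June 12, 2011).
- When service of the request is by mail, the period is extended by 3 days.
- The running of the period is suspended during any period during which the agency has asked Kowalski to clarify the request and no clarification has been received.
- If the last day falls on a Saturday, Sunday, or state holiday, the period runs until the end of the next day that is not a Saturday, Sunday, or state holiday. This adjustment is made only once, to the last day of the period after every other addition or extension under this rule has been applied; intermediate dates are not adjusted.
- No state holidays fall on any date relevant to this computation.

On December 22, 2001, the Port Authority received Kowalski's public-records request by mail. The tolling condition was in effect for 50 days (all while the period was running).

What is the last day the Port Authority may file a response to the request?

1 year after December 22, 2001 is December 22, 2002.
Service was by mail, adding 3 days: December 22, 2002 + 3 days = December 25, 2002.
Tolling adds 50 days: December 25, 2002 + 50 days = February 13, 2003.
February 13, 2003 is a Thursday and not a state holiday, so no extension applies.

February 13, 2003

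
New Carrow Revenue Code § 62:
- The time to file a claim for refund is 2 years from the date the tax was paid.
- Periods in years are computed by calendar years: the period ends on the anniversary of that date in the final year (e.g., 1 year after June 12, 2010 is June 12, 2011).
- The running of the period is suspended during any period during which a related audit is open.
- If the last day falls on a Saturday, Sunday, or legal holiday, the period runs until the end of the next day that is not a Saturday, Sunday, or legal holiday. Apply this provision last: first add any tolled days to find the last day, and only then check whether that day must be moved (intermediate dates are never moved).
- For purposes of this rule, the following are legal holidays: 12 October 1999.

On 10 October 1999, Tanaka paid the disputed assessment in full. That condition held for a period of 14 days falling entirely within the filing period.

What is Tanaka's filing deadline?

2 years after 10 October 1999 is October 10, 2001.
Tolling adds 14 days: October 10, 2001 + 14 days = October 24, 2001.
October 24, 2001 is a Wednesday and not a legal holiday, so no extension applies.

October 24, 2001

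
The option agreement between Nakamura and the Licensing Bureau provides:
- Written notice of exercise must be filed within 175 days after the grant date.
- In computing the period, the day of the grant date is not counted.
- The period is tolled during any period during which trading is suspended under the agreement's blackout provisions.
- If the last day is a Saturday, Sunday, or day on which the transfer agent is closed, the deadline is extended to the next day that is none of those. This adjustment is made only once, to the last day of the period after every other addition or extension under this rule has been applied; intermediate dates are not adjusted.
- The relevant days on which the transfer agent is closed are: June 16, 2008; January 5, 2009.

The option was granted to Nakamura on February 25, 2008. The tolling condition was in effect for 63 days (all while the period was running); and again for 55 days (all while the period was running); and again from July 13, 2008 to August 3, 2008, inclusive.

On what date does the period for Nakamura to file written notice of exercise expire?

January 6, 2009

175 days after February 25, 2008 is August 18, 2008.
Tolling adds 63 days: August 18, 2008 + 63 days = October 20, 2008.
Tolling adds 55 days: October 20, 2008 + 55 days = December 14, 2008.
From July 13, 2008 through August 3, 2008 inclusive is 22 days; tolling adds 22 days: December 14, 2008 + 22 days = January 5, 2009.
January 5, 2009 is a listed holiday. The next qualifying day is January 6, 2009.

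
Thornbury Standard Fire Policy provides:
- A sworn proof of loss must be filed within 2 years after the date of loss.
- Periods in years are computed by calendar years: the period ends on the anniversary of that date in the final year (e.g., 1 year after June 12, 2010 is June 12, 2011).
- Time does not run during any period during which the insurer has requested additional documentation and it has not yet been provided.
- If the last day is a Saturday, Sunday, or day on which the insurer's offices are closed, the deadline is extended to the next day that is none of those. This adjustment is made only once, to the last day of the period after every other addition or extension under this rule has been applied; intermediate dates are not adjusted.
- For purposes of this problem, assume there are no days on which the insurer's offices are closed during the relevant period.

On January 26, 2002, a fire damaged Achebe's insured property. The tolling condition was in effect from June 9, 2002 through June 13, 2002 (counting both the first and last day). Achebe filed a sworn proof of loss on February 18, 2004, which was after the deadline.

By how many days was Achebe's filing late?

2 years after January 26, 2002 is January 26, 2004.
From June 9, 2002 through June 13, 2002 inclusive is 5 days; tolling adds 5 days: January 26, 2004 + 5 days = January 31, 2004.
January 31, 2004 is Saturday; February 1, 2004 is Sunday. The next qualifying day is February 2, 2004.
The deadline is February 2, 2004; from February 2, 2004 to February 18, 2004 is 16 days.

16 days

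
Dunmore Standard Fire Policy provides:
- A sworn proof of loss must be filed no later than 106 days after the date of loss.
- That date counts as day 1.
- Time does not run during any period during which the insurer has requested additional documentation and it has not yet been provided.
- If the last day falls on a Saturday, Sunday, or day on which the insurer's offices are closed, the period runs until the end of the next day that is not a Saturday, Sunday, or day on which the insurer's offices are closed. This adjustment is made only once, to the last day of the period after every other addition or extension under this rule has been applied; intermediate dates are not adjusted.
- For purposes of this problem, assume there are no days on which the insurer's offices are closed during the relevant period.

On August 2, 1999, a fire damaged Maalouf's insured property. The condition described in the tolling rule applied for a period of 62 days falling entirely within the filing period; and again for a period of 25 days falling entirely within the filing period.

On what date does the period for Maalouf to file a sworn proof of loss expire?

Counting August 2, 1999 as day 1, day 106 is November 15, 1999.
Tolling adds 62 days: November 15, 1999 + 62 days = January 16, 2000.
Tolling adds 25 days: January 16, 2000 + 25 days = February 10, 2000.
February 10, 2000 is a Thursday and not a day on which the insurer's offices are closed, so no extension applies.

February 10, 2000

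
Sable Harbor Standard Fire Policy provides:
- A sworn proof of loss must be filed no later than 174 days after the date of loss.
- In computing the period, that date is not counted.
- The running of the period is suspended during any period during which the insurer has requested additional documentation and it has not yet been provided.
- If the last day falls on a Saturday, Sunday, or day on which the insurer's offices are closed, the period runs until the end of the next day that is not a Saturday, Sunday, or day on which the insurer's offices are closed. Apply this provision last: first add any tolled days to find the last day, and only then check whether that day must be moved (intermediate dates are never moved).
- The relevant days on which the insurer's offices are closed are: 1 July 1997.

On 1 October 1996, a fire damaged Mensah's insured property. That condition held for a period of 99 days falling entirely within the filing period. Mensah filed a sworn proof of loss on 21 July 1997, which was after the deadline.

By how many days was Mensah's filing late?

174 days after 1 October 1996 is March 24, 1997.
Tolling adds 99 days: March 24, 1997 + 99 days = July 1, 1997.
July 1, 1997 is a listed holiday. The next qualifying day is July 2, 1997.
The deadline is July 2, 1997; from July 2, 1997 to July 21, 1997 is 19 days.

19 days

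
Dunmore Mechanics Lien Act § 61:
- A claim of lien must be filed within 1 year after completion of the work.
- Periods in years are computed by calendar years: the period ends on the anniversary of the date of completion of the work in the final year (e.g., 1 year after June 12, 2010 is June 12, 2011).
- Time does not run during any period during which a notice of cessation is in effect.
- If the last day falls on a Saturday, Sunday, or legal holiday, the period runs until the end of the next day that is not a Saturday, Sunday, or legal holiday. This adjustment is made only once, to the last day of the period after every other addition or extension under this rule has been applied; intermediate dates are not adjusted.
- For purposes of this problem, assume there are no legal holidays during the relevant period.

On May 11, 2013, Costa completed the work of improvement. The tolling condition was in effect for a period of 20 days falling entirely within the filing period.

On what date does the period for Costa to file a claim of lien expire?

1 year after May 11, 2013 is May 11, 2014.
Tolling adds 20 days: May 11, 2014 + 20 days = May 31, 2014.
May 31, 2014 is Saturday; June 1, 2014 is Sunday. The next qualifying day is June 2, 2014.

June 2, 2014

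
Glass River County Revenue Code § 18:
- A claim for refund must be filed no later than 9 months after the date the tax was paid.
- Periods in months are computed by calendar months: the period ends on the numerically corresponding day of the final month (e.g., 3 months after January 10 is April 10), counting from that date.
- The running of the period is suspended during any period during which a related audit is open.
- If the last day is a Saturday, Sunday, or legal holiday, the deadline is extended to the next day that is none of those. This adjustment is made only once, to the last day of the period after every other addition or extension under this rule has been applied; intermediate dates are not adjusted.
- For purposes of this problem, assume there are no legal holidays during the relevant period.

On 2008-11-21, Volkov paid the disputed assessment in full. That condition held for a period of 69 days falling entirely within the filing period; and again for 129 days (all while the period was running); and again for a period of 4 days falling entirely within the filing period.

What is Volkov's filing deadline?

March 11, 2010

9 months after 2008-11-21 is August 21, 2009.
Tolling adds 69 days: August 21, 2009 + 69 days = October 29, 2009.
Tolling adds 129 days: October 29, 2009 + 129 days = March 7, 2010.
Tolling adds 4 days: March 7, 2010 + 4 days = March 11, 2010.
March 11, 2010 is a Thursday and not a legal holiday, so no extension applies.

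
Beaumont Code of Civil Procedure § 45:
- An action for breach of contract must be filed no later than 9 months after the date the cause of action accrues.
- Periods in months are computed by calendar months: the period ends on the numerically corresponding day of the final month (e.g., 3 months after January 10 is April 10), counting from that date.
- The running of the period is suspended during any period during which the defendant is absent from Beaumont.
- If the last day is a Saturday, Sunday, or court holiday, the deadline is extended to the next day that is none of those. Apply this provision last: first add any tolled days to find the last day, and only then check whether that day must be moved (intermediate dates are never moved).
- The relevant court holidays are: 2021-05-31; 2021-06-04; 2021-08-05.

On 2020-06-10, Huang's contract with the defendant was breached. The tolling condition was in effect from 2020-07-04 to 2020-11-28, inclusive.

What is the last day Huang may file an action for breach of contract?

9 months after 2020-06-10 is March 10, 2021.
From July 4, 2020 through November 28, 2020 inclusive is 148 days; tolling adds 148 days: March 10, 2021 + 148 days = August 5, 2021.
August 5, 2021 is a listed holiday. The next qualifying day is August 6, 2021.

August 6, 2021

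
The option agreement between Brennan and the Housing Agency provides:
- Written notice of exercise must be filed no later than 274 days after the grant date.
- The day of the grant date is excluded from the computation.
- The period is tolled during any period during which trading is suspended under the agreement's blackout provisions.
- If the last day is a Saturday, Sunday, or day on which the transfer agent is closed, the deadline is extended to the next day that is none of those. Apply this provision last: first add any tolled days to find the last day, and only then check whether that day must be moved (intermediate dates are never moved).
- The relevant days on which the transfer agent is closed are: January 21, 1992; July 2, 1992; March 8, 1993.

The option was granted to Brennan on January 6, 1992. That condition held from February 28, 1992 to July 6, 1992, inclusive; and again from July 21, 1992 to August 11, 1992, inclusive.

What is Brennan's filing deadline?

274 days after January 6, 1992 is October 6, 1992.
From February 28, 1992 through July 6, 1992 inclusive is 130 days; tolling adds 130 days: October 6, 1992 + 130 days = February 13, 1993.
From July 21, 1992 through August 11, 1992 inclusive is 22 days; tolling adds 22 days: February 13, 1993 + 22 days = March 7, 1993.
March 7, 1993 is Sunday; March 8, 1993 is a listed holiday. The next qualifying day is March 9, 1993.

March 9, 1993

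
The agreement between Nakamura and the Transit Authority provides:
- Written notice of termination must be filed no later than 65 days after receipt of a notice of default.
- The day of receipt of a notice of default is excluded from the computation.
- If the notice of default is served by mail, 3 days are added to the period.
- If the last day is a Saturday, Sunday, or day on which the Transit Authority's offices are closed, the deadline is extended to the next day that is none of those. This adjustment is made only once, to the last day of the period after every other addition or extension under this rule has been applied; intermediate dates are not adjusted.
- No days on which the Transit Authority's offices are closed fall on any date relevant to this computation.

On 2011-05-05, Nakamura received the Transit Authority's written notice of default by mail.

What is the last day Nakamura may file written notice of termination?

July 12, 2011

65 days after 2011-05-05 is July 9, 2011.
Service was by mail, adding 3 days: July 9, 2011 + 3 days = July 12, 2011.
July 12, 2011 is a Tuesday and not a day on which the Transit Authority's offices are closed, so no extension applies.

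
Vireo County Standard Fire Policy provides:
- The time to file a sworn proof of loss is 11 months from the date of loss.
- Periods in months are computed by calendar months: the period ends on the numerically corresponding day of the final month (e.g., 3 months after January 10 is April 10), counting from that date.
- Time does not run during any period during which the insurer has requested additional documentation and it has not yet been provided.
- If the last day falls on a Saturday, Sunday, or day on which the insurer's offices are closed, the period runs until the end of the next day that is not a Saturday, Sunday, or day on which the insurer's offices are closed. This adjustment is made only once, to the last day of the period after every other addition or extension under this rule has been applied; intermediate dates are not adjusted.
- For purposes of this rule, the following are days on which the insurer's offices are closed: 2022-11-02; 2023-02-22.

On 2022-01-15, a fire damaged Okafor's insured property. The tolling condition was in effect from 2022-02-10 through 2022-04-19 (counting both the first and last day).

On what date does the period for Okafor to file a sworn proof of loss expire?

11 months after 2022-01-15 is December 15, 2022.
From February 10, 2022 through April 19, 2022 inclusive is 69 days; tolling adds 69 days: December 15, 2022 + 69 days = February 22, 2023.
February 22, 2023 is a listed holiday. The next qualifying day is February 23, 2023.

February 23, 2023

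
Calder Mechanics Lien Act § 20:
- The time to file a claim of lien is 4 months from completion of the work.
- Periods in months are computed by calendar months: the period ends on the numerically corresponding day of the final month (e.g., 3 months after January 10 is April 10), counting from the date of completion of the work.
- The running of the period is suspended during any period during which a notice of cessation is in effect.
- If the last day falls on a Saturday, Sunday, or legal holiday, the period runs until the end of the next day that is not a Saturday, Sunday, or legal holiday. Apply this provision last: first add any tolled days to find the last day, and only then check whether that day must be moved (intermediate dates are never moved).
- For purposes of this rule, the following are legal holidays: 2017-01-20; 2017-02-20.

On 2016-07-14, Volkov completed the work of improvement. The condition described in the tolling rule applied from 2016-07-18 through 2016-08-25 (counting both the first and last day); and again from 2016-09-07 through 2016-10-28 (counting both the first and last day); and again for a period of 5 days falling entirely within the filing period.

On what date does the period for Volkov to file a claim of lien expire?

4 months after 2016-07-14 is November 14, 2016.
From July 18, 2016 through August 25, 2016 inclusive is 39 days; tolling adds 39 days: November 14, 2016 + 39 days = December 23, 2016.
From September 7, 2016 through October 28, 2016 inclusive is 52 days; tolling adds 52 days: December 23, 2016 + 52 days = February 13, 2017.
Tolling adds 5 days: February 13, 2017 + 5 days = February 18, 2017.
February 18, 2017 is Saturday; February 19, 2017 is Sunday; February 20, 2017 is a listed holiday. The next qualifying day is February 21, 2017.

February 21, 2017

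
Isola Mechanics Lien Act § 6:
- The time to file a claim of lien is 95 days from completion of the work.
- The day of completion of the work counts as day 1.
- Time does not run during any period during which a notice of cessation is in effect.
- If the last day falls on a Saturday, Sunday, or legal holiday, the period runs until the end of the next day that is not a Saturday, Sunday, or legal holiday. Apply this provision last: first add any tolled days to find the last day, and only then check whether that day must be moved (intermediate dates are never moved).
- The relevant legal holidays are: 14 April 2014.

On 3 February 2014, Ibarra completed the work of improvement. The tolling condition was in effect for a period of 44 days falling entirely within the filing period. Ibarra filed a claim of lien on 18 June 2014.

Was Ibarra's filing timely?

Counting 3 February 2014 as day 1, day 95 is May 8, 2014.
Tolling adds 44 days: May 8, 2014 + 44 days = June 21, 2014.
June 21, 2014 is Saturday; June 22, 2014 is Sunday. The next qualifying day is June 23, 2014.
The deadline is June 23, 2014; the filing on June 18, 2014 is on or before that date.

Yes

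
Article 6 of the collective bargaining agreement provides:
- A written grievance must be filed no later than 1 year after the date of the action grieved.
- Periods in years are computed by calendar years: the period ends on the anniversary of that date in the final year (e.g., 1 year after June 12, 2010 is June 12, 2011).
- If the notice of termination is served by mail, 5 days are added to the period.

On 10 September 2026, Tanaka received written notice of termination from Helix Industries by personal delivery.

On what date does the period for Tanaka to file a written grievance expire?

September 10, 2027

1 year after 10 September 2026 is September 10, 2027.
Service was not by mail, so no mail extension applies.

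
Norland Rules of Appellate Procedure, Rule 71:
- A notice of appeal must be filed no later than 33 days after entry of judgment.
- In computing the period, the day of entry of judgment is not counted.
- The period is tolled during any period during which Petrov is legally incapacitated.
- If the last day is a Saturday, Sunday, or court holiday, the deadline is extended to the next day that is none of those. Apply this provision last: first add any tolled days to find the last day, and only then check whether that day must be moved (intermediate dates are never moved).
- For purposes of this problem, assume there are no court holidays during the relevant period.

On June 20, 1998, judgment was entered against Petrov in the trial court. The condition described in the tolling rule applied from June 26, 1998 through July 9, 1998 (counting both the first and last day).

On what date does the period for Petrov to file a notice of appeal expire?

33 days after June 20, 1998 is July 23, 1998.
From June 26, 1998 through July 9, 1998 inclusive is 14 days; tolling adds 14 days: July 23, 1998 + 14 days = August 6, 1998.
August 6, 1998 is a Thursday and not a court holiday, so no extension applies.

August 6, 1998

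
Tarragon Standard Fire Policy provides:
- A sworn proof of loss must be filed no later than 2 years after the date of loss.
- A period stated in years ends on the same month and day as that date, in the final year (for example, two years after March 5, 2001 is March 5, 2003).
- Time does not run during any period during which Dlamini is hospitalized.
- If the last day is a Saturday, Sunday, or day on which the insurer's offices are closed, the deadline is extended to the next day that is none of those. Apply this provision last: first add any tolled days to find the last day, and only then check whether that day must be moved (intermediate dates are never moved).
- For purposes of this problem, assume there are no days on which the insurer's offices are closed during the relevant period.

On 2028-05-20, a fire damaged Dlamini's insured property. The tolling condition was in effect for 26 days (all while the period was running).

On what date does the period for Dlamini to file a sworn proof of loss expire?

2 years after 2028-05-20 is May 20, 2030.
Tolling adds 26 days: May 20, 2030 + 26 days = June 15, 2030.
June 15, 2030 is Saturday; June 16, 2030 is Sunday. The next qualifying day is June 17, 2030.

June 17, 2030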